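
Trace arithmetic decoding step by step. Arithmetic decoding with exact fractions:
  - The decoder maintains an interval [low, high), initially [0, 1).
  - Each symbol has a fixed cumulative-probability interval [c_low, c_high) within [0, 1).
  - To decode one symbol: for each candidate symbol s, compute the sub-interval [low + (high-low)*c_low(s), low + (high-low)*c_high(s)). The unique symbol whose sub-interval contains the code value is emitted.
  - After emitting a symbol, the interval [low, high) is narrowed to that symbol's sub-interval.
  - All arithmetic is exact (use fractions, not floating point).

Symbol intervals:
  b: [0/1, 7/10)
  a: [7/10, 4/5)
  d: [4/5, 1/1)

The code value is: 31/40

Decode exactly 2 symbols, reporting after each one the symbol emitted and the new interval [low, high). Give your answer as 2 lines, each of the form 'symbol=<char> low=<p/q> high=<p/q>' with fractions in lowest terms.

Answer: symbol=a low=7/10 high=4/5
symbol=a low=77/100 high=39/50

Derivation:
Step 1: interval [0/1, 1/1), width = 1/1 - 0/1 = 1/1
  'b': [0/1 + 1/1*0/1, 0/1 + 1/1*7/10) = [0/1, 7/10)
  'a': [0/1 + 1/1*7/10, 0/1 + 1/1*4/5) = [7/10, 4/5) <- contains code 31/40
  'd': [0/1 + 1/1*4/5, 0/1 + 1/1*1/1) = [4/5, 1/1)
  emit 'a', narrow to [7/10, 4/5)
Step 2: interval [7/10, 4/5), width = 4/5 - 7/10 = 1/10
  'b': [7/10 + 1/10*0/1, 7/10 + 1/10*7/10) = [7/10, 77/100)
  'a': [7/10 + 1/10*7/10, 7/10 + 1/10*4/5) = [77/100, 39/50) <- contains code 31/40
  'd': [7/10 + 1/10*4/5, 7/10 + 1/10*1/1) = [39/50, 4/5)
  emit 'a', narrow to [77/100, 39/50)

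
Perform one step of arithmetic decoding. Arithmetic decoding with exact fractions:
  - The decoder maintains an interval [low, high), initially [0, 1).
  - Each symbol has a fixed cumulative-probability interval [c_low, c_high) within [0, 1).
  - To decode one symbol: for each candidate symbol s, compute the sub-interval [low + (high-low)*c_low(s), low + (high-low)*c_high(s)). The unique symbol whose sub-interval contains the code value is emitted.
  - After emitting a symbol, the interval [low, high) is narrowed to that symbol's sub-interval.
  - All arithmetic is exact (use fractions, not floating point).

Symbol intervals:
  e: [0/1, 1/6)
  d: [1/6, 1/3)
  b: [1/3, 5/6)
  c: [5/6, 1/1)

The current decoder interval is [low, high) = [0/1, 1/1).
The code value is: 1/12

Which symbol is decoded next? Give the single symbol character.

Answer: e

Derivation:
Interval width = high − low = 1/1 − 0/1 = 1/1
Scaled code = (code − low) / width = (1/12 − 0/1) / 1/1 = 1/12
  e: [0/1, 1/6) ← scaled code falls here ✓
  d: [1/6, 1/3) 
  b: [1/3, 5/6) 
  c: [5/6, 1/1) 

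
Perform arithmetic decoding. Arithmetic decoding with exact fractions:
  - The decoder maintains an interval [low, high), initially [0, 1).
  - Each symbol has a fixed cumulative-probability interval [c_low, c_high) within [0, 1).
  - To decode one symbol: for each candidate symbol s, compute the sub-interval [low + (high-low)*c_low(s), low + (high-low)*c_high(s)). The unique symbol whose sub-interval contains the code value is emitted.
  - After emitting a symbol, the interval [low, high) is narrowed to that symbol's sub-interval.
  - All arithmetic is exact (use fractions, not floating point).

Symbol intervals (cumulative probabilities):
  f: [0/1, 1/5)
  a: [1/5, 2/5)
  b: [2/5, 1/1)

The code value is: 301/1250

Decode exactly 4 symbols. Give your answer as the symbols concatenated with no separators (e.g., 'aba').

Step 1: interval [0/1, 1/1), width = 1/1 - 0/1 = 1/1
  'f': [0/1 + 1/1*0/1, 0/1 + 1/1*1/5) = [0/1, 1/5)
  'a': [0/1 + 1/1*1/5, 0/1 + 1/1*2/5) = [1/5, 2/5) <- contains code 301/1250
  'b': [0/1 + 1/1*2/5, 0/1 + 1/1*1/1) = [2/5, 1/1)
  emit 'a', narrow to [1/5, 2/5)
Step 2: interval [1/5, 2/5), width = 2/5 - 1/5 = 1/5
  'f': [1/5 + 1/5*0/1, 1/5 + 1/5*1/5) = [1/5, 6/25)
  'a': [1/5 + 1/5*1/5, 1/5 + 1/5*2/5) = [6/25, 7/25) <- contains code 301/1250
  'b': [1/5 + 1/5*2/5, 1/5 + 1/5*1/1) = [7/25, 2/5)
  emit 'a', narrow to [6/25, 7/25)
Step 3: interval [6/25, 7/25), width = 7/25 - 6/25 = 1/25
  'f': [6/25 + 1/25*0/1, 6/25 + 1/25*1/5) = [6/25, 31/125) <- contains code 301/1250
  'a': [6/25 + 1/25*1/5, 6/25 + 1/25*2/5) = [31/125, 32/125)
  'b': [6/25 + 1/25*2/5, 6/25 + 1/25*1/1) = [32/125, 7/25)
  emit 'f', narrow to [6/25, 31/125)
Step 4: interval [6/25, 31/125), width = 31/125 - 6/25 = 1/125
  'f': [6/25 + 1/125*0/1, 6/25 + 1/125*1/5) = [6/25, 151/625) <- contains code 301/1250
  'a': [6/25 + 1/125*1/5, 6/25 + 1/125*2/5) = [151/625, 152/625)
  'b': [6/25 + 1/125*2/5, 6/25 + 1/125*1/1) = [152/625, 31/125)
  emit 'f', narrow to [6/25, 151/625)

Answer: aaff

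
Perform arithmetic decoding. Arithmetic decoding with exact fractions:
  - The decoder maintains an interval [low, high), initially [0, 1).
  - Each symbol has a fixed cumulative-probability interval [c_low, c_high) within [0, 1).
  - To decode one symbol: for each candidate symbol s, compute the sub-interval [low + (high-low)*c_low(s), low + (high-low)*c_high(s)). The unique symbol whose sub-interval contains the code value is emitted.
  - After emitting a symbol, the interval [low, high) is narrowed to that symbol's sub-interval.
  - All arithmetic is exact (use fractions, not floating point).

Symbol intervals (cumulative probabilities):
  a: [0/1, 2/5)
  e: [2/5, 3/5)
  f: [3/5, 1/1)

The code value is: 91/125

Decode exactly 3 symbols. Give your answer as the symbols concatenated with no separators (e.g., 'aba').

Step 1: interval [0/1, 1/1), width = 1/1 - 0/1 = 1/1
  'a': [0/1 + 1/1*0/1, 0/1 + 1/1*2/5) = [0/1, 2/5)
  'e': [0/1 + 1/1*2/5, 0/1 + 1/1*3/5) = [2/5, 3/5)
  'f': [0/1 + 1/1*3/5, 0/1 + 1/1*1/1) = [3/5, 1/1) <- contains code 91/125
  emit 'f', narrow to [3/5, 1/1)
Step 2: interval [3/5, 1/1), width = 1/1 - 3/5 = 2/5
  'a': [3/5 + 2/5*0/1, 3/5 + 2/5*2/5) = [3/5, 19/25) <- contains code 91/125
  'e': [3/5 + 2/5*2/5, 3/5 + 2/5*3/5) = [19/25, 21/25)
  'f': [3/5 + 2/5*3/5, 3/5 + 2/5*1/1) = [21/25, 1/1)
  emit 'a', narrow to [3/5, 19/25)
Step 3: interval [3/5, 19/25), width = 19/25 - 3/5 = 4/25
  'a': [3/5 + 4/25*0/1, 3/5 + 4/25*2/5) = [3/5, 83/125)
  'e': [3/5 + 4/25*2/5, 3/5 + 4/25*3/5) = [83/125, 87/125)
  'f': [3/5 + 4/25*3/5, 3/5 + 4/25*1/1) = [87/125, 19/25) <- contains code 91/125
  emit 'f', narrow to [87/125, 19/25)

Answer: faf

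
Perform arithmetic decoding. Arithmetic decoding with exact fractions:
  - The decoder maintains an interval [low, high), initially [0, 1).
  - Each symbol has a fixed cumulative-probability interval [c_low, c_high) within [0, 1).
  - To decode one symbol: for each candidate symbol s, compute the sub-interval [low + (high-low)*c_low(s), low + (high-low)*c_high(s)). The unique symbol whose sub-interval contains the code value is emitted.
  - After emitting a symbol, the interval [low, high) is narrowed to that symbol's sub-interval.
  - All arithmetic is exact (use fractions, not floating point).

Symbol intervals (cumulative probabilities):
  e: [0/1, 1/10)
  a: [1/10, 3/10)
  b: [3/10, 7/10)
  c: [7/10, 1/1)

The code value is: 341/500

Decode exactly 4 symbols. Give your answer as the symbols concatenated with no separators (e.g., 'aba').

Step 1: interval [0/1, 1/1), width = 1/1 - 0/1 = 1/1
  'e': [0/1 + 1/1*0/1, 0/1 + 1/1*1/10) = [0/1, 1/10)
  'a': [0/1 + 1/1*1/10, 0/1 + 1/1*3/10) = [1/10, 3/10)
  'b': [0/1 + 1/1*3/10, 0/1 + 1/1*7/10) = [3/10, 7/10) <- contains code 341/500
  'c': [0/1 + 1/1*7/10, 0/1 + 1/1*1/1) = [7/10, 1/1)
  emit 'b', narrow to [3/10, 7/10)
Step 2: interval [3/10, 7/10), width = 7/10 - 3/10 = 2/5
  'e': [3/10 + 2/5*0/1, 3/10 + 2/5*1/10) = [3/10, 17/50)
  'a': [3/10 + 2/5*1/10, 3/10 + 2/5*3/10) = [17/50, 21/50)
  'b': [3/10 + 2/5*3/10, 3/10 + 2/5*7/10) = [21/50, 29/50)
  'c': [3/10 + 2/5*7/10, 3/10 + 2/5*1/1) = [29/50, 7/10) <- contains code 341/500
  emit 'c', narrow to [29/50, 7/10)
Step 3: interval [29/50, 7/10), width = 7/10 - 29/50 = 3/25
  'e': [29/50 + 3/25*0/1, 29/50 + 3/25*1/10) = [29/50, 74/125)
  'a': [29/50 + 3/25*1/10, 29/50 + 3/25*3/10) = [74/125, 77/125)
  'b': [29/50 + 3/25*3/10, 29/50 + 3/25*7/10) = [77/125, 83/125)
  'c': [29/50 + 3/25*7/10, 29/50 + 3/25*1/1) = [83/125, 7/10) <- contains code 341/500
  emit 'c', narrow to [83/125, 7/10)
Step 4: interval [83/125, 7/10), width = 7/10 - 83/125 = 9/250
  'e': [83/125 + 9/250*0/1, 83/125 + 9/250*1/10) = [83/125, 1669/2500)
  'a': [83/125 + 9/250*1/10, 83/125 + 9/250*3/10) = [1669/2500, 1687/2500)
  'b': [83/125 + 9/250*3/10, 83/125 + 9/250*7/10) = [1687/2500, 1723/2500) <- contains code 341/500
  'c': [83/125 + 9/250*7/10, 83/125 + 9/250*1/1) = [1723/2500, 7/10)
  emit 'b', narrow to [1687/2500, 1723/2500)

Answer: bccb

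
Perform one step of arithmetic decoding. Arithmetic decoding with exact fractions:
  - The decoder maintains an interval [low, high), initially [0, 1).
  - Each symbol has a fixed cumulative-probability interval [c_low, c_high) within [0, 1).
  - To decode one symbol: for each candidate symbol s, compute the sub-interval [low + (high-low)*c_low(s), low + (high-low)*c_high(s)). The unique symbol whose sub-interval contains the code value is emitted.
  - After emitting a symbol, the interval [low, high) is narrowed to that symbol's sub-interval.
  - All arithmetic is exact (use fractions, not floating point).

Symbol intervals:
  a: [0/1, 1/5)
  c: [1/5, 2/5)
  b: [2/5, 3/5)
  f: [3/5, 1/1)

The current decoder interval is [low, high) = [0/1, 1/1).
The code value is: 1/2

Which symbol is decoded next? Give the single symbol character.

Answer: b

Derivation:
Interval width = high − low = 1/1 − 0/1 = 1/1
Scaled code = (code − low) / width = (1/2 − 0/1) / 1/1 = 1/2
  a: [0/1, 1/5) 
  c: [1/5, 2/5) 
  b: [2/5, 3/5) ← scaled code falls here ✓
  f: [3/5, 1/1) 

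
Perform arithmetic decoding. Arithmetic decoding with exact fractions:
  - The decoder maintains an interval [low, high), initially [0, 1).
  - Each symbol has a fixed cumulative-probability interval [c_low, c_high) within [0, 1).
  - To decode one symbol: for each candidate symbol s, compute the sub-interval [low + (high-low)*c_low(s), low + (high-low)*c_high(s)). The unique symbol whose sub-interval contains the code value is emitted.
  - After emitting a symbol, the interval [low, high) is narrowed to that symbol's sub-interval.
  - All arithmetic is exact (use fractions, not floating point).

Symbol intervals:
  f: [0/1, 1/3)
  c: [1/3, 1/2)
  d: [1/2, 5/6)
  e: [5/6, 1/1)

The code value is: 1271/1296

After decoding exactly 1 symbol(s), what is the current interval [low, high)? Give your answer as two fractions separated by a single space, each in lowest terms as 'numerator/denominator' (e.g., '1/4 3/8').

Step 1: interval [0/1, 1/1), width = 1/1 - 0/1 = 1/1
  'f': [0/1 + 1/1*0/1, 0/1 + 1/1*1/3) = [0/1, 1/3)
  'c': [0/1 + 1/1*1/3, 0/1 + 1/1*1/2) = [1/3, 1/2)
  'd': [0/1 + 1/1*1/2, 0/1 + 1/1*5/6) = [1/2, 5/6)
  'e': [0/1 + 1/1*5/6, 0/1 + 1/1*1/1) = [5/6, 1/1) <- contains code 1271/1296
  emit 'e', narrow to [5/6, 1/1)

Answer: 5/6 1/1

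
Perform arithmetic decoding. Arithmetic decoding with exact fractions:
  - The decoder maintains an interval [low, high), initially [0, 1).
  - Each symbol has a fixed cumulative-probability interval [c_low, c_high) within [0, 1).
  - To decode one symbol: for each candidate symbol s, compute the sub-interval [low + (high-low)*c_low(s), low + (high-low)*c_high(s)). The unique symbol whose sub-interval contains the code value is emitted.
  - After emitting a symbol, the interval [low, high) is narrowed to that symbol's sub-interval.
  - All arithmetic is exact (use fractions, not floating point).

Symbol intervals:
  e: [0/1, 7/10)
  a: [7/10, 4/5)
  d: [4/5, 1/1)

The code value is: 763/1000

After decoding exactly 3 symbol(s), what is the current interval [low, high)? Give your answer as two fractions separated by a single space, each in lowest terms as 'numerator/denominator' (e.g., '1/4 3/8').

Answer: 189/250 77/100

Derivation:
Step 1: interval [0/1, 1/1), width = 1/1 - 0/1 = 1/1
  'e': [0/1 + 1/1*0/1, 0/1 + 1/1*7/10) = [0/1, 7/10)
  'a': [0/1 + 1/1*7/10, 0/1 + 1/1*4/5) = [7/10, 4/5) <- contains code 763/1000
  'd': [0/1 + 1/1*4/5, 0/1 + 1/1*1/1) = [4/5, 1/1)
  emit 'a', narrow to [7/10, 4/5)
Step 2: interval [7/10, 4/5), width = 4/5 - 7/10 = 1/10
  'e': [7/10 + 1/10*0/1, 7/10 + 1/10*7/10) = [7/10, 77/100) <- contains code 763/1000
  'a': [7/10 + 1/10*7/10, 7/10 + 1/10*4/5) = [77/100, 39/50)
  'd': [7/10 + 1/10*4/5, 7/10 + 1/10*1/1) = [39/50, 4/5)
  emit 'e', narrow to [7/10, 77/100)
Step 3: interval [7/10, 77/100), width = 77/100 - 7/10 = 7/100
  'e': [7/10 + 7/100*0/1, 7/10 + 7/100*7/10) = [7/10, 749/1000)
  'a': [7/10 + 7/100*7/10, 7/10 + 7/100*4/5) = [749/1000, 189/250)
  'd': [7/10 + 7/100*4/5, 7/10 + 7/100*1/1) = [189/250, 77/100) <- contains code 763/1000
  emit 'd', narrow to [189/250, 77/100)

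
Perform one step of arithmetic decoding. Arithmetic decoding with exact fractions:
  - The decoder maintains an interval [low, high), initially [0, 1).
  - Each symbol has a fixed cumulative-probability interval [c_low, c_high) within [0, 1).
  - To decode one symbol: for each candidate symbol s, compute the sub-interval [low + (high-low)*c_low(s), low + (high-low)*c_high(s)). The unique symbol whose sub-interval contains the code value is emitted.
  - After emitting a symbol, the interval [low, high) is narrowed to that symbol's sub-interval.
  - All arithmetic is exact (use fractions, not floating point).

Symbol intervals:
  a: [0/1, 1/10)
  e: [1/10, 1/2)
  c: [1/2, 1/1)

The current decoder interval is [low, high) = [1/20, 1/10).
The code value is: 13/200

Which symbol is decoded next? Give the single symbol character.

Answer: e

Derivation:
Interval width = high − low = 1/10 − 1/20 = 1/20
Scaled code = (code − low) / width = (13/200 − 1/20) / 1/20 = 3/10
  a: [0/1, 1/10) 
  e: [1/10, 1/2) ← scaled code falls here ✓
  c: [1/2, 1/1) 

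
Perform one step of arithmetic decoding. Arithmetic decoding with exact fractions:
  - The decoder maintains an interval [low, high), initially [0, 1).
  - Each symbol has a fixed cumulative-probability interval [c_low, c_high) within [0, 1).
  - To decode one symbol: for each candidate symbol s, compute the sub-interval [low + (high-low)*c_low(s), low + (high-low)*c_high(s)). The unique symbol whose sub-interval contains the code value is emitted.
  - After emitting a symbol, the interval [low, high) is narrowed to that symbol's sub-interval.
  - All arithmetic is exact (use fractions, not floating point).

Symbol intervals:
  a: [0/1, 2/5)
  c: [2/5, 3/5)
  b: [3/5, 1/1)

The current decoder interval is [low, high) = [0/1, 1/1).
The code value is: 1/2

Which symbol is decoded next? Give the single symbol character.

Answer: c

Derivation:
Interval width = high − low = 1/1 − 0/1 = 1/1
Scaled code = (code − low) / width = (1/2 − 0/1) / 1/1 = 1/2
  a: [0/1, 2/5) 
  c: [2/5, 3/5) ← scaled code falls here ✓
  b: [3/5, 1/1) 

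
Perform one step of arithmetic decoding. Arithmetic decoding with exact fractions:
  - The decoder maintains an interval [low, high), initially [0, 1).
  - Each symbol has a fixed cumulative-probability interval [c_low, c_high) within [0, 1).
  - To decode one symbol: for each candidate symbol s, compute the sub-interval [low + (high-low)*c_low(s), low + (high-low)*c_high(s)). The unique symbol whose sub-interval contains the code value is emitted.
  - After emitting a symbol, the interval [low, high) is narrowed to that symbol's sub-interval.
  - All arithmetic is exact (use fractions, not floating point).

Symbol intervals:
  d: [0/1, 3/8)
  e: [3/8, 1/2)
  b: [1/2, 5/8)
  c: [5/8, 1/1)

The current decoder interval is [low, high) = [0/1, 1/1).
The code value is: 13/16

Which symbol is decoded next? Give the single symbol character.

Interval width = high − low = 1/1 − 0/1 = 1/1
Scaled code = (code − low) / width = (13/16 − 0/1) / 1/1 = 13/16
  d: [0/1, 3/8) 
  e: [3/8, 1/2) 
  b: [1/2, 5/8) 
  c: [5/8, 1/1) ← scaled code falls here ✓

Answer: c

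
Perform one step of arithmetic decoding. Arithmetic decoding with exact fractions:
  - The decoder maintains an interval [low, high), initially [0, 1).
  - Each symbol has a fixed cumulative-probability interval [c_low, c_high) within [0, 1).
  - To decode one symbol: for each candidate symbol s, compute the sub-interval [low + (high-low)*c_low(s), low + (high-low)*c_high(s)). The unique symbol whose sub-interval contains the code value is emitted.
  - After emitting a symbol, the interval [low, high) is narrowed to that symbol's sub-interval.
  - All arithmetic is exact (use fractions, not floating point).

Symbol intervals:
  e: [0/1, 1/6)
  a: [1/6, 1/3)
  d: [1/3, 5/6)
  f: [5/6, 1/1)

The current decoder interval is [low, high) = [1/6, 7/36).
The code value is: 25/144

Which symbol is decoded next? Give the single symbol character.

Interval width = high − low = 7/36 − 1/6 = 1/36
Scaled code = (code − low) / width = (25/144 − 1/6) / 1/36 = 1/4
  e: [0/1, 1/6) 
  a: [1/6, 1/3) ← scaled code falls here ✓
  d: [1/3, 5/6) 
  f: [5/6, 1/1) 

Answer: a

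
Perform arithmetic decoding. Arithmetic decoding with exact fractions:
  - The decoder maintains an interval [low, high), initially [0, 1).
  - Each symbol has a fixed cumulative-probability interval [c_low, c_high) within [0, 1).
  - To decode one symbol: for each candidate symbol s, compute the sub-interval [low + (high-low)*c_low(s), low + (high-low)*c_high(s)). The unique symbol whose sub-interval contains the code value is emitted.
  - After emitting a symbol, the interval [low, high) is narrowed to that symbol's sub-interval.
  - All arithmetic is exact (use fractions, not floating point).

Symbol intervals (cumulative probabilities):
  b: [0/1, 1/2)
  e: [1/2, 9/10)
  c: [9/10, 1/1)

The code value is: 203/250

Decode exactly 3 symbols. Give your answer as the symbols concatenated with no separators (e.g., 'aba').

Answer: eee

Derivation:
Step 1: interval [0/1, 1/1), width = 1/1 - 0/1 = 1/1
  'b': [0/1 + 1/1*0/1, 0/1 + 1/1*1/2) = [0/1, 1/2)
  'e': [0/1 + 1/1*1/2, 0/1 + 1/1*9/10) = [1/2, 9/10) <- contains code 203/250
  'c': [0/1 + 1/1*9/10, 0/1 + 1/1*1/1) = [9/10, 1/1)
  emit 'e', narrow to [1/2, 9/10)
Step 2: interval [1/2, 9/10), width = 9/10 - 1/2 = 2/5
  'b': [1/2 + 2/5*0/1, 1/2 + 2/5*1/2) = [1/2, 7/10)
  'e': [1/2 + 2/5*1/2, 1/2 + 2/5*9/10) = [7/10, 43/50) <- contains code 203/250
  'c': [1/2 + 2/5*9/10, 1/2 + 2/5*1/1) = [43/50, 9/10)
  emit 'e', narrow to [7/10, 43/50)
Step 3: interval [7/10, 43/50), width = 43/50 - 7/10 = 4/25
  'b': [7/10 + 4/25*0/1, 7/10 + 4/25*1/2) = [7/10, 39/50)
  'e': [7/10 + 4/25*1/2, 7/10 + 4/25*9/10) = [39/50, 211/250) <- contains code 203/250
  'c': [7/10 + 4/25*9/10, 7/10 + 4/25*1/1) = [211/250, 43/50)
  emit 'e', narrow to [39/50, 211/250)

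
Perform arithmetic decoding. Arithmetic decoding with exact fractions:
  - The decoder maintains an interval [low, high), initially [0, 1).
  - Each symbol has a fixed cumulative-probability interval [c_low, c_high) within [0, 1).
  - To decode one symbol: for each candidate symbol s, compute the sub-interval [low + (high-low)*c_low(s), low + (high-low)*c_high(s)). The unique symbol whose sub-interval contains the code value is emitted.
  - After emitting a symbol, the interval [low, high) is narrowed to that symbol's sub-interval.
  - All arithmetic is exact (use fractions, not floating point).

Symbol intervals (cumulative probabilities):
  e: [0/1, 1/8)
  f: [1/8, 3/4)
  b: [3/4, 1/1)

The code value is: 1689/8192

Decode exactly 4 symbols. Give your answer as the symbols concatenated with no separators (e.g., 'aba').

Answer: ffee

Derivation:
Step 1: interval [0/1, 1/1), width = 1/1 - 0/1 = 1/1
  'e': [0/1 + 1/1*0/1, 0/1 + 1/1*1/8) = [0/1, 1/8)
  'f': [0/1 + 1/1*1/8, 0/1 + 1/1*3/4) = [1/8, 3/4) <- contains code 1689/8192
  'b': [0/1 + 1/1*3/4, 0/1 + 1/1*1/1) = [3/4, 1/1)
  emit 'f', narrow to [1/8, 3/4)
Step 2: interval [1/8, 3/4), width = 3/4 - 1/8 = 5/8
  'e': [1/8 + 5/8*0/1, 1/8 + 5/8*1/8) = [1/8, 13/64)
  'f': [1/8 + 5/8*1/8, 1/8 + 5/8*3/4) = [13/64, 19/32) <- contains code 1689/8192
  'b': [1/8 + 5/8*3/4, 1/8 + 5/8*1/1) = [19/32, 3/4)
  emit 'f', narrow to [13/64, 19/32)
Step 3: interval [13/64, 19/32), width = 19/32 - 13/64 = 25/64
  'e': [13/64 + 25/64*0/1, 13/64 + 25/64*1/8) = [13/64, 129/512) <- contains code 1689/8192
  'f': [13/64 + 25/64*1/8, 13/64 + 25/64*3/4) = [129/512, 127/256)
  'b': [13/64 + 25/64*3/4, 13/64 + 25/64*1/1) = [127/256, 19/32)
  emit 'e', narrow to [13/64, 129/512)
Step 4: interval [13/64, 129/512), width = 129/512 - 13/64 = 25/512
  'e': [13/64 + 25/512*0/1, 13/64 + 25/512*1/8) = [13/64, 857/4096) <- contains code 1689/8192
  'f': [13/64 + 25/512*1/8, 13/64 + 25/512*3/4) = [857/4096, 491/2048)
  'b': [13/64 + 25/512*3/4, 13/64 + 25/512*1/1) = [491/2048, 129/512)
  emit 'e', narrow to [13/64, 857/4096)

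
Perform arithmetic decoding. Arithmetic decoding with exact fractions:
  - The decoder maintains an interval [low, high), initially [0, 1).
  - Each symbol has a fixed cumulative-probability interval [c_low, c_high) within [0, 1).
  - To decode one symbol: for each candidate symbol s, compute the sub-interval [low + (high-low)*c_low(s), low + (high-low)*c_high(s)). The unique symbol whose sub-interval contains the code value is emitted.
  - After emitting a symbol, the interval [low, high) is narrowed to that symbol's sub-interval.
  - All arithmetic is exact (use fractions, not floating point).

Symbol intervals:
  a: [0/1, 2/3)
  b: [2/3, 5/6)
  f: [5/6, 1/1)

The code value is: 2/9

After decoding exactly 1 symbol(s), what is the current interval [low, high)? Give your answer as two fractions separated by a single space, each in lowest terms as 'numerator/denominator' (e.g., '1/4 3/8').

Answer: 0/1 2/3

Derivation:
Step 1: interval [0/1, 1/1), width = 1/1 - 0/1 = 1/1
  'a': [0/1 + 1/1*0/1, 0/1 + 1/1*2/3) = [0/1, 2/3) <- contains code 2/9
  'b': [0/1 + 1/1*2/3, 0/1 + 1/1*5/6) = [2/3, 5/6)
  'f': [0/1 + 1/1*5/6, 0/1 + 1/1*1/1) = [5/6, 1/1)
  emit 'a', narrow to [0/1, 2/3)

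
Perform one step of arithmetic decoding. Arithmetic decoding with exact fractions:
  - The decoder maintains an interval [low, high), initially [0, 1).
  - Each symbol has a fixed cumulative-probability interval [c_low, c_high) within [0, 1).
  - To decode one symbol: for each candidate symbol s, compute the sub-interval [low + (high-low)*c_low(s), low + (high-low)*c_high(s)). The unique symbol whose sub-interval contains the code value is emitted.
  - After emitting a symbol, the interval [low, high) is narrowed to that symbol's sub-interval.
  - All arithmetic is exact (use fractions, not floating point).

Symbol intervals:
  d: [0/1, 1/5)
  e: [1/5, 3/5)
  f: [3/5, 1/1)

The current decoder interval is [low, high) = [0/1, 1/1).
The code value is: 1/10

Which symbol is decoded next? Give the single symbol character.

Answer: d

Derivation:
Interval width = high − low = 1/1 − 0/1 = 1/1
Scaled code = (code − low) / width = (1/10 − 0/1) / 1/1 = 1/10
  d: [0/1, 1/5) ← scaled code falls here ✓
  e: [1/5, 3/5) 
  f: [3/5, 1/1) 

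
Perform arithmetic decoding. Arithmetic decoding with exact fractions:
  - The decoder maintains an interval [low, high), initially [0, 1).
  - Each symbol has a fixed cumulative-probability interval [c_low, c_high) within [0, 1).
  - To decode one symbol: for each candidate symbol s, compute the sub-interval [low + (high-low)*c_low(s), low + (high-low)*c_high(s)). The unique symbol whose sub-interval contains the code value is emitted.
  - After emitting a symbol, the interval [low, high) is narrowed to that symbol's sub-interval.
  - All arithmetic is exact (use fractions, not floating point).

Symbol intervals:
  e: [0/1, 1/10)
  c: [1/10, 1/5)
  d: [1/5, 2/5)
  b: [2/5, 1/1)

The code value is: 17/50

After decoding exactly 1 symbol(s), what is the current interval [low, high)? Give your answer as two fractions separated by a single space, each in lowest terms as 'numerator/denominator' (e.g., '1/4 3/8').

Step 1: interval [0/1, 1/1), width = 1/1 - 0/1 = 1/1
  'e': [0/1 + 1/1*0/1, 0/1 + 1/1*1/10) = [0/1, 1/10)
  'c': [0/1 + 1/1*1/10, 0/1 + 1/1*1/5) = [1/10, 1/5)
  'd': [0/1 + 1/1*1/5, 0/1 + 1/1*2/5) = [1/5, 2/5) <- contains code 17/50
  'b': [0/1 + 1/1*2/5, 0/1 + 1/1*1/1) = [2/5, 1/1)
  emit 'd', narrow to [1/5, 2/5)

Answer: 1/5 2/5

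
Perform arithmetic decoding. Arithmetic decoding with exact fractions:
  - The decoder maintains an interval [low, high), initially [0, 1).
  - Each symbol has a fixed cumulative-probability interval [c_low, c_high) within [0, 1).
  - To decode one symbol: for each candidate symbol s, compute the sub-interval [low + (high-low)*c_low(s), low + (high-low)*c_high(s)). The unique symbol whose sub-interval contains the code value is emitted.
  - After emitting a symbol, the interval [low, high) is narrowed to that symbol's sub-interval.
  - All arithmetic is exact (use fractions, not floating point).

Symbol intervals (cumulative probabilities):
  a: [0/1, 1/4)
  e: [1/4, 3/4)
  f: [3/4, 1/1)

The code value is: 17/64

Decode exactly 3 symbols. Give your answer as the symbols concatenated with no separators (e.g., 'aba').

Answer: eaa

Derivation:
Step 1: interval [0/1, 1/1), width = 1/1 - 0/1 = 1/1
  'a': [0/1 + 1/1*0/1, 0/1 + 1/1*1/4) = [0/1, 1/4)
  'e': [0/1 + 1/1*1/4, 0/1 + 1/1*3/4) = [1/4, 3/4) <- contains code 17/64
  'f': [0/1 + 1/1*3/4, 0/1 + 1/1*1/1) = [3/4, 1/1)
  emit 'e', narrow to [1/4, 3/4)
Step 2: interval [1/4, 3/4), width = 3/4 - 1/4 = 1/2
  'a': [1/4 + 1/2*0/1, 1/4 + 1/2*1/4) = [1/4, 3/8) <- contains code 17/64
  'e': [1/4 + 1/2*1/4, 1/4 + 1/2*3/4) = [3/8, 5/8)
  'f': [1/4 + 1/2*3/4, 1/4 + 1/2*1/1) = [5/8, 3/4)
  emit 'a', narrow to [1/4, 3/8)
Step 3: interval [1/4, 3/8), width = 3/8 - 1/4 = 1/8
  'a': [1/4 + 1/8*0/1, 1/4 + 1/8*1/4) = [1/4, 9/32) <- contains code 17/64
  'e': [1/4 + 1/8*1/4, 1/4 + 1/8*3/4) = [9/32, 11/32)
  'f': [1/4 + 1/8*3/4, 1/4 + 1/8*1/1) = [11/32, 3/8)
  emit 'a', narrow to [1/4, 9/32)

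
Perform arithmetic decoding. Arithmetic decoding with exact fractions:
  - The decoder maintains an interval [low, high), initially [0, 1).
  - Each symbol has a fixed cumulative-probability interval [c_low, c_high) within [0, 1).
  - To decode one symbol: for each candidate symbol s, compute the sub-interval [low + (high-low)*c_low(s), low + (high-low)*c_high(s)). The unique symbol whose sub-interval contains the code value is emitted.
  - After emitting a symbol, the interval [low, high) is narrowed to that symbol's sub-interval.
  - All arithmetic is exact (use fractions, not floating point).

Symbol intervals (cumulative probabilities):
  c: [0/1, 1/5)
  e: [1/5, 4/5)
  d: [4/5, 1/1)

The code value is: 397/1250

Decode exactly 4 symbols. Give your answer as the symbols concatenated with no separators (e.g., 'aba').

Answer: ecdd

Derivation:
Step 1: interval [0/1, 1/1), width = 1/1 - 0/1 = 1/1
  'c': [0/1 + 1/1*0/1, 0/1 + 1/1*1/5) = [0/1, 1/5)
  'e': [0/1 + 1/1*1/5, 0/1 + 1/1*4/5) = [1/5, 4/5) <- contains code 397/1250
  'd': [0/1 + 1/1*4/5, 0/1 + 1/1*1/1) = [4/5, 1/1)
  emit 'e', narrow to [1/5, 4/5)
Step 2: interval [1/5, 4/5), width = 4/5 - 1/5 = 3/5
  'c': [1/5 + 3/5*0/1, 1/5 + 3/5*1/5) = [1/5, 8/25) <- contains code 397/1250
  'e': [1/5 + 3/5*1/5, 1/5 + 3/5*4/5) = [8/25, 17/25)
  'd': [1/5 + 3/5*4/5, 1/5 + 3/5*1/1) = [17/25, 4/5)
  emit 'c', narrow to [1/5, 8/25)
Step 3: interval [1/5, 8/25), width = 8/25 - 1/5 = 3/25
  'c': [1/5 + 3/25*0/1, 1/5 + 3/25*1/5) = [1/5, 28/125)
  'e': [1/5 + 3/25*1/5, 1/5 + 3/25*4/5) = [28/125, 37/125)
  'd': [1/5 + 3/25*4/5, 1/5 + 3/25*1/1) = [37/125, 8/25) <- contains code 397/1250
  emit 'd', narrow to [37/125, 8/25)
Step 4: interval [37/125, 8/25), width = 8/25 - 37/125 = 3/125
  'c': [37/125 + 3/125*0/1, 37/125 + 3/125*1/5) = [37/125, 188/625)
  'e': [37/125 + 3/125*1/5, 37/125 + 3/125*4/5) = [188/625, 197/625)
  'd': [37/125 + 3/125*4/5, 37/125 + 3/125*1/1) = [197/625, 8/25) <- contains code 397/1250
  emit 'd', narrow to [197/625, 8/25)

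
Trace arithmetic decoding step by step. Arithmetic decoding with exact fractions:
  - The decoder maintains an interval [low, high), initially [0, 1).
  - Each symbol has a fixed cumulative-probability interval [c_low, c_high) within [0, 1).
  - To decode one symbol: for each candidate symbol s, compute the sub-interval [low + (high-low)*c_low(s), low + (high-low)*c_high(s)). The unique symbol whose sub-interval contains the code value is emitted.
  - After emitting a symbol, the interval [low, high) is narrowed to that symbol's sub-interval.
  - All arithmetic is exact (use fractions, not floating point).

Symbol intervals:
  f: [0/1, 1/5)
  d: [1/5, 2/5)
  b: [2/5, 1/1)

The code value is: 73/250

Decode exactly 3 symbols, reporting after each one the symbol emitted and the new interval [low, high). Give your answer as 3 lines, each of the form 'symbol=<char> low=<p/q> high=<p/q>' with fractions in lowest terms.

Answer: symbol=d low=1/5 high=2/5
symbol=b low=7/25 high=2/5
symbol=f low=7/25 high=38/125

Derivation:
Step 1: interval [0/1, 1/1), width = 1/1 - 0/1 = 1/1
  'f': [0/1 + 1/1*0/1, 0/1 + 1/1*1/5) = [0/1, 1/5)
  'd': [0/1 + 1/1*1/5, 0/1 + 1/1*2/5) = [1/5, 2/5) <- contains code 73/250
  'b': [0/1 + 1/1*2/5, 0/1 + 1/1*1/1) = [2/5, 1/1)
  emit 'd', narrow to [1/5, 2/5)
Step 2: interval [1/5, 2/5), width = 2/5 - 1/5 = 1/5
  'f': [1/5 + 1/5*0/1, 1/5 + 1/5*1/5) = [1/5, 6/25)
  'd': [1/5 + 1/5*1/5, 1/5 + 1/5*2/5) = [6/25, 7/25)
  'b': [1/5 + 1/5*2/5, 1/5 + 1/5*1/1) = [7/25, 2/5) <- contains code 73/250
  emit 'b', narrow to [7/25, 2/5)
Step 3: interval [7/25, 2/5), width = 2/5 - 7/25 = 3/25
  'f': [7/25 + 3/25*0/1, 7/25 + 3/25*1/5) = [7/25, 38/125) <- contains code 73/250
  'd': [7/25 + 3/25*1/5, 7/25 + 3/25*2/5) = [38/125, 41/125)
  'b': [7/25 + 3/25*2/5, 7/25 + 3/25*1/1) = [41/125, 2/5)
  emit 'f', narrow to [7/25, 38/125)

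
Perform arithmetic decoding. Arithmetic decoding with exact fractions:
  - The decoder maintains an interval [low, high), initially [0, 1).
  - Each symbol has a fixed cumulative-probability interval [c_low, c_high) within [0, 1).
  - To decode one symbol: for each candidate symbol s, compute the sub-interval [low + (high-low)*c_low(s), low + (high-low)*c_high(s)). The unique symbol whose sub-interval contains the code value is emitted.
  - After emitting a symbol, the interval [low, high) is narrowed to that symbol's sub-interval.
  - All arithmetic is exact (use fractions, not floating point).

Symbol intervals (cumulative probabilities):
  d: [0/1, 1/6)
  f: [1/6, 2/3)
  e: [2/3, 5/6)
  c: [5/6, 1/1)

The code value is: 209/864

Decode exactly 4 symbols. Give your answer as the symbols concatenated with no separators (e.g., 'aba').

Answer: fdcf

Derivation:
Step 1: interval [0/1, 1/1), width = 1/1 - 0/1 = 1/1
  'd': [0/1 + 1/1*0/1, 0/1 + 1/1*1/6) = [0/1, 1/6)
  'f': [0/1 + 1/1*1/6, 0/1 + 1/1*2/3) = [1/6, 2/3) <- contains code 209/864
  'e': [0/1 + 1/1*2/3, 0/1 + 1/1*5/6) = [2/3, 5/6)
  'c': [0/1 + 1/1*5/6, 0/1 + 1/1*1/1) = [5/6, 1/1)
  emit 'f', narrow to [1/6, 2/3)
Step 2: interval [1/6, 2/3), width = 2/3 - 1/6 = 1/2
  'd': [1/6 + 1/2*0/1, 1/6 + 1/2*1/6) = [1/6, 1/4) <- contains code 209/864
  'f': [1/6 + 1/2*1/6, 1/6 + 1/2*2/3) = [1/4, 1/2)
  'e': [1/6 + 1/2*2/3, 1/6 + 1/2*5/6) = [1/2, 7/12)
  'c': [1/6 + 1/2*5/6, 1/6 + 1/2*1/1) = [7/12, 2/3)
  emit 'd', narrow to [1/6, 1/4)
Step 3: interval [1/6, 1/4), width = 1/4 - 1/6 = 1/12
  'd': [1/6 + 1/12*0/1, 1/6 + 1/12*1/6) = [1/6, 13/72)
  'f': [1/6 + 1/12*1/6, 1/6 + 1/12*2/3) = [13/72, 2/9)
  'e': [1/6 + 1/12*2/3, 1/6 + 1/12*5/6) = [2/9, 17/72)
  'c': [1/6 + 1/12*5/6, 1/6 + 1/12*1/1) = [17/72, 1/4) <- contains code 209/864
  emit 'c', narrow to [17/72, 1/4)
Step 4: interval [17/72, 1/4), width = 1/4 - 17/72 = 1/72
  'd': [17/72 + 1/72*0/1, 17/72 + 1/72*1/6) = [17/72, 103/432)
  'f': [17/72 + 1/72*1/6, 17/72 + 1/72*2/3) = [103/432, 53/216) <- contains code 209/864
  'e': [17/72 + 1/72*2/3, 17/72 + 1/72*5/6) = [53/216, 107/432)
  'c': [17/72 + 1/72*5/6, 17/72 + 1/72*1/1) = [107/432, 1/4)
  emit 'f', narrow to [103/432, 53/216)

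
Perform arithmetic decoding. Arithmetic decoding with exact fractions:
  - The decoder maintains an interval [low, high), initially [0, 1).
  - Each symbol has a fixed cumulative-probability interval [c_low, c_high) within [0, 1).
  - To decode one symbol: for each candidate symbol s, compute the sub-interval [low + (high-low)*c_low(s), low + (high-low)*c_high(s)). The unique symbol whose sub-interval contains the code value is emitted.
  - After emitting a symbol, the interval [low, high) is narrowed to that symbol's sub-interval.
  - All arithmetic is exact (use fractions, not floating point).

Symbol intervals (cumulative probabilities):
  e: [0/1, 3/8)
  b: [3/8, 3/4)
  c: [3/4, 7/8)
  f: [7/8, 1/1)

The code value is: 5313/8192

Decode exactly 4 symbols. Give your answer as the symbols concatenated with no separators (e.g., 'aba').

Answer: bbfb

Derivation:
Step 1: interval [0/1, 1/1), width = 1/1 - 0/1 = 1/1
  'e': [0/1 + 1/1*0/1, 0/1 + 1/1*3/8) = [0/1, 3/8)
  'b': [0/1 + 1/1*3/8, 0/1 + 1/1*3/4) = [3/8, 3/4) <- contains code 5313/8192
  'c': [0/1 + 1/1*3/4, 0/1 + 1/1*7/8) = [3/4, 7/8)
  'f': [0/1 + 1/1*7/8, 0/1 + 1/1*1/1) = [7/8, 1/1)
  emit 'b', narrow to [3/8, 3/4)
Step 2: interval [3/8, 3/4), width = 3/4 - 3/8 = 3/8
  'e': [3/8 + 3/8*0/1, 3/8 + 3/8*3/8) = [3/8, 33/64)
  'b': [3/8 + 3/8*3/8, 3/8 + 3/8*3/4) = [33/64, 21/32) <- contains code 5313/8192
  'c': [3/8 + 3/8*3/4, 3/8 + 3/8*7/8) = [21/32, 45/64)
  'f': [3/8 + 3/8*7/8, 3/8 + 3/8*1/1) = [45/64, 3/4)
  emit 'b', narrow to [33/64, 21/32)
Step 3: interval [33/64, 21/32), width = 21/32 - 33/64 = 9/64
  'e': [33/64 + 9/64*0/1, 33/64 + 9/64*3/8) = [33/64, 291/512)
  'b': [33/64 + 9/64*3/8, 33/64 + 9/64*3/4) = [291/512, 159/256)
  'c': [33/64 + 9/64*3/4, 33/64 + 9/64*7/8) = [159/256, 327/512)
  'f': [33/64 + 9/64*7/8, 33/64 + 9/64*1/1) = [327/512, 21/32) <- contains code 5313/8192
  emit 'f', narrow to [327/512, 21/32)
Step 4: interval [327/512, 21/32), width = 21/32 - 327/512 = 9/512
  'e': [327/512 + 9/512*0/1, 327/512 + 9/512*3/8) = [327/512, 2643/4096)
  'b': [327/512 + 9/512*3/8, 327/512 + 9/512*3/4) = [2643/4096, 1335/2048) <- contains code 5313/8192
  'c': [327/512 + 9/512*3/4, 327/512 + 9/512*7/8) = [1335/2048, 2679/4096)
  'f': [327/512 + 9/512*7/8, 327/512 + 9/512*1/1) = [2679/4096, 21/32)
  emit 'b', narrow to [2643/4096, 1335/2048)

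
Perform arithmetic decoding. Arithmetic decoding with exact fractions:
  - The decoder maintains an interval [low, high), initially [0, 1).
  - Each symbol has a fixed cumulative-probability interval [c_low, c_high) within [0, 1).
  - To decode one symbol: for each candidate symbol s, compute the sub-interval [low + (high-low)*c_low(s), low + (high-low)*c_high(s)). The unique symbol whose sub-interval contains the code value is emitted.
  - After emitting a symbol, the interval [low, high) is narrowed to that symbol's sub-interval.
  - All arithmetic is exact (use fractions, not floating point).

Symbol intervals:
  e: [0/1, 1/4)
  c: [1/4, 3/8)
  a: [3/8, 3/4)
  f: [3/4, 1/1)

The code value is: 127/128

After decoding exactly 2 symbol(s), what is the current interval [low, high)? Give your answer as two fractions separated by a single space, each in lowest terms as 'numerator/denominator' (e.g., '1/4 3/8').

Answer: 15/16 1/1

Derivation:
Step 1: interval [0/1, 1/1), width = 1/1 - 0/1 = 1/1
  'e': [0/1 + 1/1*0/1, 0/1 + 1/1*1/4) = [0/1, 1/4)
  'c': [0/1 + 1/1*1/4, 0/1 + 1/1*3/8) = [1/4, 3/8)
  'a': [0/1 + 1/1*3/8, 0/1 + 1/1*3/4) = [3/8, 3/4)
  'f': [0/1 + 1/1*3/4, 0/1 + 1/1*1/1) = [3/4, 1/1) <- contains code 127/128
  emit 'f', narrow to [3/4, 1/1)
Step 2: interval [3/4, 1/1), width = 1/1 - 3/4 = 1/4
  'e': [3/4 + 1/4*0/1, 3/4 + 1/4*1/4) = [3/4, 13/16)
  'c': [3/4 + 1/4*1/4, 3/4 + 1/4*3/8) = [13/16, 27/32)
  'a': [3/4 + 1/4*3/8, 3/4 + 1/4*3/4) = [27/32, 15/16)
  'f': [3/4 + 1/4*3/4, 3/4 + 1/4*1/1) = [15/16, 1/1) <- contains code 127/128
  emit 'f', narrow to [15/16, 1/1)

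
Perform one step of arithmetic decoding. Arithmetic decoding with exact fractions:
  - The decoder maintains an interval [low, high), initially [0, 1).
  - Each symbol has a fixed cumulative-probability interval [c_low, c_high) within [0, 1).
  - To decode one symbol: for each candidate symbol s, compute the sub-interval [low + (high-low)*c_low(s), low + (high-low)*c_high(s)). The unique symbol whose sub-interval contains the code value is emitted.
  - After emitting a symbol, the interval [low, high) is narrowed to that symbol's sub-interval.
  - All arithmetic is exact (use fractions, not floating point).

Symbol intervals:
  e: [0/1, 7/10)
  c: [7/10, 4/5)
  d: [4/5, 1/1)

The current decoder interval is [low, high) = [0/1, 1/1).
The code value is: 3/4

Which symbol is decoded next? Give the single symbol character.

Interval width = high − low = 1/1 − 0/1 = 1/1
Scaled code = (code − low) / width = (3/4 − 0/1) / 1/1 = 3/4
  e: [0/1, 7/10) 
  c: [7/10, 4/5) ← scaled code falls here ✓
  d: [4/5, 1/1) 

Answer: c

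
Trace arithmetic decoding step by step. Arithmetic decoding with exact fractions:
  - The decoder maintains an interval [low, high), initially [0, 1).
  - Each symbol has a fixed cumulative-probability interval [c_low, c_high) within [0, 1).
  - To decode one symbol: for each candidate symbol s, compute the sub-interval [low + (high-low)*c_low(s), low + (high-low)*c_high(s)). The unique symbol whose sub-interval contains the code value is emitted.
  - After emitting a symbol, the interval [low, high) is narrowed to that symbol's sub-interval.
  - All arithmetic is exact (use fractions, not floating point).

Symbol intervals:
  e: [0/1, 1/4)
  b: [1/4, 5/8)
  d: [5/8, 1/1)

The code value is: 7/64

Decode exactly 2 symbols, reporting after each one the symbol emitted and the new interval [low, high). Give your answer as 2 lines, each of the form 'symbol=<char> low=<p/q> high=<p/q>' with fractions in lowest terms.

Step 1: interval [0/1, 1/1), width = 1/1 - 0/1 = 1/1
  'e': [0/1 + 1/1*0/1, 0/1 + 1/1*1/4) = [0/1, 1/4) <- contains code 7/64
  'b': [0/1 + 1/1*1/4, 0/1 + 1/1*5/8) = [1/4, 5/8)
  'd': [0/1 + 1/1*5/8, 0/1 + 1/1*1/1) = [5/8, 1/1)
  emit 'e', narrow to [0/1, 1/4)
Step 2: interval [0/1, 1/4), width = 1/4 - 0/1 = 1/4
  'e': [0/1 + 1/4*0/1, 0/1 + 1/4*1/4) = [0/1, 1/16)
  'b': [0/1 + 1/4*1/4, 0/1 + 1/4*5/8) = [1/16, 5/32) <- contains code 7/64
  'd': [0/1 + 1/4*5/8, 0/1 + 1/4*1/1) = [5/32, 1/4)
  emit 'b', narrow to [1/16, 5/32)

Answer: symbol=e low=0/1 high=1/4
symbol=b low=1/16 high=5/32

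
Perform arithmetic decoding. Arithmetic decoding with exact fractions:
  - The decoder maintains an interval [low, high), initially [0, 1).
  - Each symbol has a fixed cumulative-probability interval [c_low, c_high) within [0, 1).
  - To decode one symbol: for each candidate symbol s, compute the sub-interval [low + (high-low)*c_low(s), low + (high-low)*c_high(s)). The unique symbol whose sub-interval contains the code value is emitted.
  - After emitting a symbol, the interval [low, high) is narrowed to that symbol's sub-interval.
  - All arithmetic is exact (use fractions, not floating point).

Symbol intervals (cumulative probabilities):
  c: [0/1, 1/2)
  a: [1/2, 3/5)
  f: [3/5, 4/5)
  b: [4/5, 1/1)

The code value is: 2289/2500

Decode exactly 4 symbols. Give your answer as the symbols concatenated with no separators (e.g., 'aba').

Step 1: interval [0/1, 1/1), width = 1/1 - 0/1 = 1/1
  'c': [0/1 + 1/1*0/1, 0/1 + 1/1*1/2) = [0/1, 1/2)
  'a': [0/1 + 1/1*1/2, 0/1 + 1/1*3/5) = [1/2, 3/5)
  'f': [0/1 + 1/1*3/5, 0/1 + 1/1*4/5) = [3/5, 4/5)
  'b': [0/1 + 1/1*4/5, 0/1 + 1/1*1/1) = [4/5, 1/1) <- contains code 2289/2500
  emit 'b', narrow to [4/5, 1/1)
Step 2: interval [4/5, 1/1), width = 1/1 - 4/5 = 1/5
  'c': [4/5 + 1/5*0/1, 4/5 + 1/5*1/2) = [4/5, 9/10)
  'a': [4/5 + 1/5*1/2, 4/5 + 1/5*3/5) = [9/10, 23/25) <- contains code 2289/2500
  'f': [4/5 + 1/5*3/5, 4/5 + 1/5*4/5) = [23/25, 24/25)
  'b': [4/5 + 1/5*4/5, 4/5 + 1/5*1/1) = [24/25, 1/1)
  emit 'a', narrow to [9/10, 23/25)
Step 3: interval [9/10, 23/25), width = 23/25 - 9/10 = 1/50
  'c': [9/10 + 1/50*0/1, 9/10 + 1/50*1/2) = [9/10, 91/100)
  'a': [9/10 + 1/50*1/2, 9/10 + 1/50*3/5) = [91/100, 114/125)
  'f': [9/10 + 1/50*3/5, 9/10 + 1/50*4/5) = [114/125, 229/250) <- contains code 2289/2500
  'b': [9/10 + 1/50*4/5, 9/10 + 1/50*1/1) = [229/250, 23/25)
  emit 'f', narrow to [114/125, 229/250)
Step 4: interval [114/125, 229/250), width = 229/250 - 114/125 = 1/250
  'c': [114/125 + 1/250*0/1, 114/125 + 1/250*1/2) = [114/125, 457/500)
  'a': [114/125 + 1/250*1/2, 114/125 + 1/250*3/5) = [457/500, 1143/1250)
  'f': [114/125 + 1/250*3/5, 114/125 + 1/250*4/5) = [1143/1250, 572/625)
  'b': [114/125 + 1/250*4/5, 114/125 + 1/250*1/1) = [572/625, 229/250) <- contains code 2289/2500
  emit 'b', narrow to [572/625, 229/250)

Answer: bafb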